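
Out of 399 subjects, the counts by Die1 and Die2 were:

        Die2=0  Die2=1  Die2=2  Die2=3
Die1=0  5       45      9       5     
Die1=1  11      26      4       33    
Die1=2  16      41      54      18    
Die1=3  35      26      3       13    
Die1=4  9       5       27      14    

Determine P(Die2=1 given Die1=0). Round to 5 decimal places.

Total with Die1=0: 5 + 45 + 9 + 5 = 64.
P(Die2=1 | Die1=0) = 45/64 = 0.70313.

0.70313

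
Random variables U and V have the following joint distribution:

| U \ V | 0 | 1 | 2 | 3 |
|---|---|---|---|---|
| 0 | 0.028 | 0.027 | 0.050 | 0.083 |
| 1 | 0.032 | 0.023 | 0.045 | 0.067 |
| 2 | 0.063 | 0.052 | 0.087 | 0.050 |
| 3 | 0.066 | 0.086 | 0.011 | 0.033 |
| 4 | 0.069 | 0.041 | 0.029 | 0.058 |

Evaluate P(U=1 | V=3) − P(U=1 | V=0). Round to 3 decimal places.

P(V=3) = 0.083 + 0.067 + 0.050 + 0.033 + 0.058 = 0.291; P(U=1 | V=3) = 0.067/0.291 = 0.2302.
P(V=0) = 0.028 + 0.032 + 0.063 + 0.066 + 0.069 = 0.258; P(U=1 | V=0) = 0.032/0.258 = 0.1240.
Difference = 0.106.

0.106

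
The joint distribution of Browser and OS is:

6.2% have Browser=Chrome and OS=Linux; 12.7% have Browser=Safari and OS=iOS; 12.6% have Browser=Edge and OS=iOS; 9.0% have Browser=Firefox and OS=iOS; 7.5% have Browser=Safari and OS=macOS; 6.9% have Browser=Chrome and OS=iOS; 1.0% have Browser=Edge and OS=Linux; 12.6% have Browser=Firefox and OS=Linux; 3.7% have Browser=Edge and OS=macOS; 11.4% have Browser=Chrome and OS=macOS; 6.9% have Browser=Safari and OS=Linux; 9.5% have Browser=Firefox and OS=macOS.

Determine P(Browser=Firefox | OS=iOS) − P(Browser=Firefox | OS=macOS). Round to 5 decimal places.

-0.07750

P(OS=iOS) = 0.069 + 0.090 + 0.127 + 0.126 = 0.412; P(Browser=Firefox | OS=iOS) = 0.090/0.412 = 0.218447.
P(OS=macOS) = 0.114 + 0.095 + 0.075 + 0.037 = 0.321; P(Browser=Firefox | OS=macOS) = 0.095/0.321 = 0.295950.
Difference = -0.07750.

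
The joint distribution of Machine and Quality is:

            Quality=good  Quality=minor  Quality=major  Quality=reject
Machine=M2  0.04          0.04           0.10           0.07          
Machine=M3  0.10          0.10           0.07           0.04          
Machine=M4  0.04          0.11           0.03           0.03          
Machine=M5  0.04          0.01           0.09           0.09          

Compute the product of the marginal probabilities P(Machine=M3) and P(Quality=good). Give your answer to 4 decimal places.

P(Machine=M3) = 0.10 + 0.10 + 0.07 + 0.04 = 0.31.
P(Quality=good) = 0.04 + 0.10 + 0.04 + 0.04 = 0.22.
Product: 0.31 × 0.22 = 0.0682.

0.0682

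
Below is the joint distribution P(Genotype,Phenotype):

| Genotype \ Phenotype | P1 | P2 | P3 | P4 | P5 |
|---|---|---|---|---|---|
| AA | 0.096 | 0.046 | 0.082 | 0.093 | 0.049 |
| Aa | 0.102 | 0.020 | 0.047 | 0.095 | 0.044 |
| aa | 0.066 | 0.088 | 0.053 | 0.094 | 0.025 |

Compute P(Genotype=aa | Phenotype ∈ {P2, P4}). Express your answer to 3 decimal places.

P(Phenotype=P2) = 0.046 + 0.020 + 0.088 = 0.154.
P(Phenotype=P4) = 0.093 + 0.095 + 0.094 = 0.282.
P(Phenotype ∈ {P2, P4}) = 0.154 + 0.282 = 0.436; P(Genotype=aa, Phenotype ∈ {P2, P4}) = 0.088 + 0.094 = 0.182.
P(Genotype=aa | Phenotype ∈ {P2, P4}) = 0.182/0.436 = 0.417.

0.417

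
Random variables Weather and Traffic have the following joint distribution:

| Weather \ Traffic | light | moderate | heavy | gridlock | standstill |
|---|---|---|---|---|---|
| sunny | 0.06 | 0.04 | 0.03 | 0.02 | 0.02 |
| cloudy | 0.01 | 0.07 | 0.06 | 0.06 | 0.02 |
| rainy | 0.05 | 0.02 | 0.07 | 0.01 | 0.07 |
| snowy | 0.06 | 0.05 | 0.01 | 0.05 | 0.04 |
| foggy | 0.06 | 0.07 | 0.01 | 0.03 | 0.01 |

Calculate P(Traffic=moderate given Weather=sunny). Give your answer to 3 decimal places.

0.235

P(Weather=sunny) = 0.06 + 0.04 + 0.03 + 0.02 + 0.02 = 0.17.
P(Traffic=moderate | Weather=sunny) = 0.04/0.17 = 0.235.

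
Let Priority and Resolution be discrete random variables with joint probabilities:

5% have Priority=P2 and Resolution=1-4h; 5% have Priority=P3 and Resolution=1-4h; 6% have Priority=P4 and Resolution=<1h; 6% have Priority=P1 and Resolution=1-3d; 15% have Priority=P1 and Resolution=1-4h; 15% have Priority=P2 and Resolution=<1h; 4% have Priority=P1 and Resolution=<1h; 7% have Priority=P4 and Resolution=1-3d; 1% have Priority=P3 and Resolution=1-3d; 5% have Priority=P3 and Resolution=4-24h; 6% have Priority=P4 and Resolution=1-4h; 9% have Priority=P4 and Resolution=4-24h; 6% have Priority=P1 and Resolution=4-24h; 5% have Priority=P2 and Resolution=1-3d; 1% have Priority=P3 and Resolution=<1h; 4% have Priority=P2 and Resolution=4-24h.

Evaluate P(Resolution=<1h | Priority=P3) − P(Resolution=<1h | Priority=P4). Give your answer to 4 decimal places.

P(Priority=P3) = 0.01 + 0.05 + 0.05 + 0.01 = 0.12; P(Resolution=<1h | Priority=P3) = 0.01/0.12 = 0.08333.
P(Priority=P4) = 0.06 + 0.06 + 0.09 + 0.07 = 0.28; P(Resolution=<1h | Priority=P4) = 0.06/0.28 = 0.21429.
Difference = -0.1310.

-0.1310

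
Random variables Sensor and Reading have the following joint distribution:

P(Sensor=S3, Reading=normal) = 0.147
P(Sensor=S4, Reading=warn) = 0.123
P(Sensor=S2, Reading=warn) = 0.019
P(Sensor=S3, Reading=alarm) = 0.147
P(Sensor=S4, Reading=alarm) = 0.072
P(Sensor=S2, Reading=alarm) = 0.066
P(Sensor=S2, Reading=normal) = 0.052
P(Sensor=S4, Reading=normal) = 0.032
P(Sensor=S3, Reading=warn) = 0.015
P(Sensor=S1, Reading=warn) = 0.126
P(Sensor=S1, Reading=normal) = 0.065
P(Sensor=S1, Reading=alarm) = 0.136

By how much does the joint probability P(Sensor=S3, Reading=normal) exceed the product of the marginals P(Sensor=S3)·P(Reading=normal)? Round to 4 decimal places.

P(Sensor=S3) = 0.147 + 0.015 + 0.147 = 0.309.
P(Reading=normal) = 0.065 + 0.052 + 0.147 + 0.032 = 0.296.
P(Sensor=S3, Reading=normal) − P(Sensor=S3)P(Reading=normal) = 0.147 − 0.309×0.296 = 0.0555.

0.0555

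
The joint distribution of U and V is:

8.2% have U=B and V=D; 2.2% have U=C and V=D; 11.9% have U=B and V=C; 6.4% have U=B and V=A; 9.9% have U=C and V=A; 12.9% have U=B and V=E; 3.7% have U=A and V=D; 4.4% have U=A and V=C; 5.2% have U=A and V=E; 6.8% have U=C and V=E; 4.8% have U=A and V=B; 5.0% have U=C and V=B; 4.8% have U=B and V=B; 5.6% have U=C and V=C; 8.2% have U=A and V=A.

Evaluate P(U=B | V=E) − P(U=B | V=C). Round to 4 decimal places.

-0.0253

P(V=E) = 0.052 + 0.129 + 0.068 = 0.249; P(U=B | V=E) = 0.129/0.249 = 0.51807.
P(V=C) = 0.044 + 0.119 + 0.056 = 0.219; P(U=B | V=C) = 0.119/0.219 = 0.54338.
Difference = -0.0253.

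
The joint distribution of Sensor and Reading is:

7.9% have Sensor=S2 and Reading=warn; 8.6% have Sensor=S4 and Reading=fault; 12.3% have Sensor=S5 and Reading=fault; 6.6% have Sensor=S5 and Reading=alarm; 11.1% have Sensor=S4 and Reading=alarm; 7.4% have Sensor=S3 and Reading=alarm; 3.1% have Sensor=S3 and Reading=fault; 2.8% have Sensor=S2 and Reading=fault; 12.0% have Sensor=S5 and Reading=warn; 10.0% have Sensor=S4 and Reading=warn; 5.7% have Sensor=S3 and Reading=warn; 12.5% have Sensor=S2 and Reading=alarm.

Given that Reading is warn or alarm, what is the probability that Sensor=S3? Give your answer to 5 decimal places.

P(Reading=warn) = 0.079 + 0.057 + 0.100 + 0.120 = 0.356.
P(Reading=alarm) = 0.125 + 0.074 + 0.111 + 0.066 = 0.376.
P(Reading ∈ {warn, alarm}) = 0.356 + 0.376 = 0.732; P(Sensor=S3, Reading ∈ {warn, alarm}) = 0.057 + 0.074 = 0.131.
P(Sensor=S3 | Reading ∈ {warn, alarm}) = 0.131/0.732 = 0.17896.

0.17896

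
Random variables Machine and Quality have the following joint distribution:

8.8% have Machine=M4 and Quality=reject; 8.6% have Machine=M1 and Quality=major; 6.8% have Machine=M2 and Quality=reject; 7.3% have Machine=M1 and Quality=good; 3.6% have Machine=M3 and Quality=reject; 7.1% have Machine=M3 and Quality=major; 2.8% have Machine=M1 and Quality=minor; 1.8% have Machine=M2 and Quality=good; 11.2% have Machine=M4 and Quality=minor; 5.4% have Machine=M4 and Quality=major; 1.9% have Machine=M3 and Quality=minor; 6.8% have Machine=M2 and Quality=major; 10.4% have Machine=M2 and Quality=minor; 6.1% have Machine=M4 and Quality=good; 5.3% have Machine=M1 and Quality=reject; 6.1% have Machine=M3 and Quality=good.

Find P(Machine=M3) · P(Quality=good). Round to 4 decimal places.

P(Machine=M3) = 0.061 + 0.019 + 0.071 + 0.036 = 0.187.
P(Quality=good) = 0.073 + 0.018 + 0.061 + 0.061 = 0.213.
Product: 0.187 × 0.213 = 0.0398.

0.0398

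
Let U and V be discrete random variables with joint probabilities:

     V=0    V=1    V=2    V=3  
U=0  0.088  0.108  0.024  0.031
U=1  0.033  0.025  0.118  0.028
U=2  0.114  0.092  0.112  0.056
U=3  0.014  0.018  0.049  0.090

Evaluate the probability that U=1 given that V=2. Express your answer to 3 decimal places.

P(V=2) = 0.024 + 0.118 + 0.112 + 0.049 = 0.303.
P(U=1 | V=2) = 0.118/0.303 = 0.389.

0.389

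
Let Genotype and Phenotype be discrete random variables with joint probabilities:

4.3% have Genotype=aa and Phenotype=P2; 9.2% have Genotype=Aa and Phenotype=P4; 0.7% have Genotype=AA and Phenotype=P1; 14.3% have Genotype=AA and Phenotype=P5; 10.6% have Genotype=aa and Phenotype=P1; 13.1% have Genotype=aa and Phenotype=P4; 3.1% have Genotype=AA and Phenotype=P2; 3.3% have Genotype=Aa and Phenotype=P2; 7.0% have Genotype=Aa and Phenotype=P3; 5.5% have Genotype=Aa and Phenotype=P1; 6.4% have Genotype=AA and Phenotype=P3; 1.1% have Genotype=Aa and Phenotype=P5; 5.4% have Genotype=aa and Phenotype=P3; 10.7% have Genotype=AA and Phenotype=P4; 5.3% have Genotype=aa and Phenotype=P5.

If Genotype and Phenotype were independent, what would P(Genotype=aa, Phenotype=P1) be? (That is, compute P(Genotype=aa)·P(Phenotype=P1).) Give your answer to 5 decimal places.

P(Genotype=aa) = 0.106 + 0.043 + 0.054 + 0.131 + 0.053 = 0.387.
P(Phenotype=P1) = 0.007 + 0.055 + 0.106 = 0.168.
Product: 0.387 × 0.168 = 0.06502.

0.06502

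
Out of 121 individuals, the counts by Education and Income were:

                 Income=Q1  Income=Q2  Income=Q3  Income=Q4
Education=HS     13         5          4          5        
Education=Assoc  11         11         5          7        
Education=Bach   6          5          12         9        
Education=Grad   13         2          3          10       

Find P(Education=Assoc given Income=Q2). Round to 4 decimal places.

Total with Income=Q2: 5 + 11 + 5 + 2 = 23.
P(Education=Assoc | Income=Q2) = 11/23 = 0.4783.

0.4783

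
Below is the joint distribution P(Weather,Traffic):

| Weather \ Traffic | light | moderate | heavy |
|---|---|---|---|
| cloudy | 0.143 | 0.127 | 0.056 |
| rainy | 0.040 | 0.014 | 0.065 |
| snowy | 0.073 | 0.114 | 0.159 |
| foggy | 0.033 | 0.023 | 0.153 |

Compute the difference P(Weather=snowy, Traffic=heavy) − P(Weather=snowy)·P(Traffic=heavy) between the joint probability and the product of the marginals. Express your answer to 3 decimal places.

0.009

P(Weather=snowy) = 0.073 + 0.114 + 0.159 = 0.346.
P(Traffic=heavy) = 0.056 + 0.065 + 0.159 + 0.153 = 0.433.
P(Weather=snowy, Traffic=heavy) − P(Weather=snowy)P(Traffic=heavy) = 0.159 − 0.346×0.433 = 0.009.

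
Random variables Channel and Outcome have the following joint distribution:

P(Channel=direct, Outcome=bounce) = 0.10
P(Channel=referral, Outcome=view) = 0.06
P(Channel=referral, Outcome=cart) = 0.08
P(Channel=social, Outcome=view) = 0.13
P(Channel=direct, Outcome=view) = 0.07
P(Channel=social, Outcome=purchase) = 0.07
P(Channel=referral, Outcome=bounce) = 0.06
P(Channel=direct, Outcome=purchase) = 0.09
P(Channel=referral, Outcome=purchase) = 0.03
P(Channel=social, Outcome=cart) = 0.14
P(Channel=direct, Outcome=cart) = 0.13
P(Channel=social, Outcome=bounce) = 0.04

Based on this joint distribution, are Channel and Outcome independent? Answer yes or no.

no

P(Channel=social) = 0.38 and P(Outcome=bounce) = 0.20, so their product is 0.0760, but P(Channel=social, Outcome=bounce) = 0.04. Since these differ, Channel and Outcome are not independent.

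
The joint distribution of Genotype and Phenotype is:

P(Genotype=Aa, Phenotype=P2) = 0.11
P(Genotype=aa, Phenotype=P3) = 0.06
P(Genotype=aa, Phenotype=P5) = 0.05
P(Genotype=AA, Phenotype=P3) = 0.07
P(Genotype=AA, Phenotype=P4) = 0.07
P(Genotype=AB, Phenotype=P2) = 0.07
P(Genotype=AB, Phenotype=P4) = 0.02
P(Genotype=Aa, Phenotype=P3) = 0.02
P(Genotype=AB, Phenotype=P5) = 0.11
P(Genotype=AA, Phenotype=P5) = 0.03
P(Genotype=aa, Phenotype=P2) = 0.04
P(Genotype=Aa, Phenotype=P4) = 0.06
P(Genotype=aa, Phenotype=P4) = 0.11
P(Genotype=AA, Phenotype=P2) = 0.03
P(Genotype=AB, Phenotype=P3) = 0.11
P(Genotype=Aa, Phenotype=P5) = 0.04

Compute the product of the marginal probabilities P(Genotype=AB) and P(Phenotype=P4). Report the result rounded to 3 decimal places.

P(Genotype=AB) = 0.07 + 0.11 + 0.02 + 0.11 = 0.31.
P(Phenotype=P4) = 0.07 + 0.06 + 0.11 + 0.02 = 0.26.
Product: 0.31 × 0.26 = 0.081.

0.081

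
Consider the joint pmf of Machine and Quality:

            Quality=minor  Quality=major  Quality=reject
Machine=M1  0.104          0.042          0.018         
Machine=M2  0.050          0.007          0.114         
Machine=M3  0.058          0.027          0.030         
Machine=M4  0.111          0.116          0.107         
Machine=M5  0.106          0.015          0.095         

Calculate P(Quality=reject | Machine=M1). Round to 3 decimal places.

P(Machine=M1) = 0.104 + 0.042 + 0.018 = 0.164.
P(Quality=reject | Machine=M1) = 0.018/0.164 = 0.110.

0.110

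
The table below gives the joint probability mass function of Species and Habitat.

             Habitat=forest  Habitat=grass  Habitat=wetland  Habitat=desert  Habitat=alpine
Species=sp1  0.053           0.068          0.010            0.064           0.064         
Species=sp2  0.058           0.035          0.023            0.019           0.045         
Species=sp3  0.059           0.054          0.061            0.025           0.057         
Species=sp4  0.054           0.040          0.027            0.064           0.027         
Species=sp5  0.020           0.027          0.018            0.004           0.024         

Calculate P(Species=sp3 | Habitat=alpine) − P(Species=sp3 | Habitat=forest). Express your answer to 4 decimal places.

P(Habitat=alpine) = 0.064 + 0.045 + 0.057 + 0.027 + 0.024 = 0.217; P(Species=sp3 | Habitat=alpine) = 0.057/0.217 = 0.26267.
P(Habitat=forest) = 0.053 + 0.058 + 0.059 + 0.054 + 0.020 = 0.244; P(Species=sp3 | Habitat=forest) = 0.059/0.244 = 0.24180.
Difference = 0.0209.

0.0209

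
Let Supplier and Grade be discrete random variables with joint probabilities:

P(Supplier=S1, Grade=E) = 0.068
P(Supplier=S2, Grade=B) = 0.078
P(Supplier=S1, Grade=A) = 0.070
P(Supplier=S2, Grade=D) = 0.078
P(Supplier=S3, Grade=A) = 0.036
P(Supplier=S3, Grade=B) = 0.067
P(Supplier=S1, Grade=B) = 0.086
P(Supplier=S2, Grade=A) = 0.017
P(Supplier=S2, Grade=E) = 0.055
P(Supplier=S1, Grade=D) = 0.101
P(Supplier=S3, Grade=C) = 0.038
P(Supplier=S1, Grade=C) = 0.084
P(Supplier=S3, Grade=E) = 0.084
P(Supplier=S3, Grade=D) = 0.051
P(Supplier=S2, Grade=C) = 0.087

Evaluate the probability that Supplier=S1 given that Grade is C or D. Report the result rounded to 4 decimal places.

P(Grade=C) = 0.084 + 0.087 + 0.038 = 0.209.
P(Grade=D) = 0.101 + 0.078 + 0.051 = 0.230.
P(Grade ∈ {C, D}) = 0.209 + 0.230 = 0.439; P(Supplier=S1, Grade ∈ {C, D}) = 0.084 + 0.101 = 0.185.
P(Supplier=S1 | Grade ∈ {C, D}) = 0.185/0.439 = 0.4214.

0.4214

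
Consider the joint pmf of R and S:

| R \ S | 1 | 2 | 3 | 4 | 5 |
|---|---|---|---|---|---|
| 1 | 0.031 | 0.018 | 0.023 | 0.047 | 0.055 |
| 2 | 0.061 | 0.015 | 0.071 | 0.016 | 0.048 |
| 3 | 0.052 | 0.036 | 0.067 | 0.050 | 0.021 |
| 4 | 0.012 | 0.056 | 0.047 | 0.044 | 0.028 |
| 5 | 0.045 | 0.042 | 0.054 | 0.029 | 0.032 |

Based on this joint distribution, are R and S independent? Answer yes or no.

no

P(R=4) = 0.187 and P(S=1) = 0.201, so their product is 0.03759, but P(R=4, S=1) = 0.012. Since these differ, R and S are not independent.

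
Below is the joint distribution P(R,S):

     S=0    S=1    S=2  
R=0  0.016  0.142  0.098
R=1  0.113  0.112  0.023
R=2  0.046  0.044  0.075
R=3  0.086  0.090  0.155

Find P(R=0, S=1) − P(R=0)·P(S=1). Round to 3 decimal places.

0.043

P(R=0) = 0.016 + 0.142 + 0.098 = 0.256.
P(S=1) = 0.142 + 0.112 + 0.044 + 0.090 = 0.388.
P(R=0, S=1) − P(R=0)P(S=1) = 0.142 − 0.256×0.388 = 0.043.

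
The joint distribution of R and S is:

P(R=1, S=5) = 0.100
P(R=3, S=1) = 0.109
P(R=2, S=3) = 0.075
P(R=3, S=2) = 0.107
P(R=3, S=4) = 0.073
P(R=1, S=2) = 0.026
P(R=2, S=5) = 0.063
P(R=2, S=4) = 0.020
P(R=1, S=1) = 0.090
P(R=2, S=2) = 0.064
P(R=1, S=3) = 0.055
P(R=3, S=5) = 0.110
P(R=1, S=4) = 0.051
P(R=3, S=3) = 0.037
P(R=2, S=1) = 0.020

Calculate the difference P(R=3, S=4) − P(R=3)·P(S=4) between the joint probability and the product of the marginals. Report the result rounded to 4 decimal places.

P(R=3) = 0.109 + 0.107 + 0.037 + 0.073 + 0.110 = 0.436.
P(S=4) = 0.051 + 0.020 + 0.073 = 0.144.
P(R=3, S=4) − P(R=3)P(S=4) = 0.073 − 0.436×0.144 = 0.0102.

0.0102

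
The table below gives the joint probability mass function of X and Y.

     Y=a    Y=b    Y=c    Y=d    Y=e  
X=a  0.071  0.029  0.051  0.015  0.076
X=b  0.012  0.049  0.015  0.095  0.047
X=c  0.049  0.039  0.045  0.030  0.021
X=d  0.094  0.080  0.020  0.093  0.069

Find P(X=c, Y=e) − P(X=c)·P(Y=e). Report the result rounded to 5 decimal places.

-0.01819

P(X=c) = 0.049 + 0.039 + 0.045 + 0.030 + 0.021 = 0.184.
P(Y=e) = 0.076 + 0.047 + 0.021 + 0.069 = 0.213.
P(X=c, Y=e) − P(X=c)P(Y=e) = 0.021 − 0.184×0.213 = -0.01819.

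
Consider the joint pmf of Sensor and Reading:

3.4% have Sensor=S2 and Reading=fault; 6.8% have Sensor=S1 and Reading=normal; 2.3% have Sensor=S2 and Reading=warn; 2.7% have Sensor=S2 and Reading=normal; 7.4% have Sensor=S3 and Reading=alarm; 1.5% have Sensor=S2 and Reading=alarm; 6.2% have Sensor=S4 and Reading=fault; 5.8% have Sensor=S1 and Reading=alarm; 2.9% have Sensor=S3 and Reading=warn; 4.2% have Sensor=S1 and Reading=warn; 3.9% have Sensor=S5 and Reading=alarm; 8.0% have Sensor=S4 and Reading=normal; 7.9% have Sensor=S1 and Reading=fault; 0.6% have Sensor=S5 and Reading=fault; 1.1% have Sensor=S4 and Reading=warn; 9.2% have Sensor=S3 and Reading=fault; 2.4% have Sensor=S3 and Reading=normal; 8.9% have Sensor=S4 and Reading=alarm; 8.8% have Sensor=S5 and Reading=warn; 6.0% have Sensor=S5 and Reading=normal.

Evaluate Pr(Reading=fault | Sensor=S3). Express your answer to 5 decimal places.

P(Sensor=S3) = 0.024 + 0.029 + 0.074 + 0.092 = 0.219.
P(Reading=fault | Sensor=S3) = 0.092/0.219 = 0.42009.

0.42009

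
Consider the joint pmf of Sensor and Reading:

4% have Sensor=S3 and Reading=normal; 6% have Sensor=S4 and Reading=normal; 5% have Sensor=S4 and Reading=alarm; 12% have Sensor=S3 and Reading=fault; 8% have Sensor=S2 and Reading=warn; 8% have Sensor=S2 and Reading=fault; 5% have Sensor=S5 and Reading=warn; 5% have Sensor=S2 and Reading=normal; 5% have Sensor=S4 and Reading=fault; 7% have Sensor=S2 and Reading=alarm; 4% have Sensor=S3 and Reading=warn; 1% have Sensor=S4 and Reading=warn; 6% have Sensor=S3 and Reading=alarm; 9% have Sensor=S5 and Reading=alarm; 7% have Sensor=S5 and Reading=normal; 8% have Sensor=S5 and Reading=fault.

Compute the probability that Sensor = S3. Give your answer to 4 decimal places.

0.2600

P(Sensor=S3) = 0.04 + 0.04 + 0.06 + 0.12 = 0.26.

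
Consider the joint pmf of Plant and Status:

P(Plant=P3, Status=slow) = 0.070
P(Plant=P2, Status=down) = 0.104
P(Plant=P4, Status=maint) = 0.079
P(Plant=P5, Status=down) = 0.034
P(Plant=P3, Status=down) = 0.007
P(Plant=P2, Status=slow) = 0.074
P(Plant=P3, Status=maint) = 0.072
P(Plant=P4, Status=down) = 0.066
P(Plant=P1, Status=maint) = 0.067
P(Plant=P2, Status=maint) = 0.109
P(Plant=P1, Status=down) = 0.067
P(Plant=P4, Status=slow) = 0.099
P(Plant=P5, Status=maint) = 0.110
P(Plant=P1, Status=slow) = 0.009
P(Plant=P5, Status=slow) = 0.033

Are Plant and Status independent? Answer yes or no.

no

P(Plant=P3) = 0.149 and P(Status=down) = 0.278, so their product is 0.04142, but P(Plant=P3, Status=down) = 0.007. Since these differ, Plant and Status are not independent.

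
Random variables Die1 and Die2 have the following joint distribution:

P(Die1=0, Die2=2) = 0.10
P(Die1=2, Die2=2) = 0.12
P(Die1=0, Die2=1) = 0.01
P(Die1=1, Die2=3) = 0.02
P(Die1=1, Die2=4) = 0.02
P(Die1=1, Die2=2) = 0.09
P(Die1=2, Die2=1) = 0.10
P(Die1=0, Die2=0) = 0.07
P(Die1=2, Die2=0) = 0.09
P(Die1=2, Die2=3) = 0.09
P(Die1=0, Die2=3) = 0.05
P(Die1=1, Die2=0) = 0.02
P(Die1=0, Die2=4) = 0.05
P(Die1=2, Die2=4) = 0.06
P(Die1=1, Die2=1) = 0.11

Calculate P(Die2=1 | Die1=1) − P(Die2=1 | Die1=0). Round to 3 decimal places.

P(Die1=1) = 0.02 + 0.11 + 0.09 + 0.02 + 0.02 = 0.26; P(Die2=1 | Die1=1) = 0.11/0.26 = 0.4231.
P(Die1=0) = 0.07 + 0.01 + 0.10 + 0.05 + 0.05 = 0.28; P(Die2=1 | Die1=0) = 0.01/0.28 = 0.0357.
Difference = 0.387.

0.387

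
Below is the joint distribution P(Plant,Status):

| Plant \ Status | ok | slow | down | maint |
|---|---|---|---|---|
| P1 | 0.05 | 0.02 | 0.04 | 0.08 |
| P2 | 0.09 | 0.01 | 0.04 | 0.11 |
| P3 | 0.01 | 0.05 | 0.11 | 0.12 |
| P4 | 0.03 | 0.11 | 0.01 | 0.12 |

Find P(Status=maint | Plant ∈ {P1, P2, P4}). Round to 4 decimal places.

0.4366

P(Plant=P1) = 0.05 + 0.02 + 0.04 + 0.08 = 0.19.
P(Plant=P2) = 0.09 + 0.01 + 0.04 + 0.11 = 0.25.
P(Plant=P4) = 0.03 + 0.11 + 0.01 + 0.12 = 0.27.
P(Plant ∈ {P1, P2, P4}) = 0.19 + 0.25 + 0.27 = 0.71; P(Status=maint, Plant ∈ {P1, P2, P4}) = 0.08 + 0.11 + 0.12 = 0.31.
P(Status=maint | Plant ∈ {P1, P2, P4}) = 0.31/0.71 = 0.4366.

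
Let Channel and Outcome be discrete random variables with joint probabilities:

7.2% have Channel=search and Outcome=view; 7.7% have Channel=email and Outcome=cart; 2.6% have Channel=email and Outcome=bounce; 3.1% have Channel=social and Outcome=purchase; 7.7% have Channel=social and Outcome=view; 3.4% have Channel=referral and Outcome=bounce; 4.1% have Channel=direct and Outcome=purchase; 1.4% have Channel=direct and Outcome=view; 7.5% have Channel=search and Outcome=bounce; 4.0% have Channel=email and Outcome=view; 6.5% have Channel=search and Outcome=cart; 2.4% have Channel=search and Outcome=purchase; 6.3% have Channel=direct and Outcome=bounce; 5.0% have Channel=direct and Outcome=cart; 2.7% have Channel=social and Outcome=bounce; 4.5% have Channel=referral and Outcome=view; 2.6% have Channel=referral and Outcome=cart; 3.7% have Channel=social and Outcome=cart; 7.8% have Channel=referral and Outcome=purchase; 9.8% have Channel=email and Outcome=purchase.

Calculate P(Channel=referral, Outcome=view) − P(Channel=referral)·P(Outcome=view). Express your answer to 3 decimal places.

-0.000

P(Channel=referral) = 0.034 + 0.045 + 0.026 + 0.078 = 0.183.
P(Outcome=view) = 0.040 + 0.072 + 0.077 + 0.014 + 0.045 = 0.248.
P(Channel=referral, Outcome=view) − P(Channel=referral)P(Outcome=view) = 0.045 − 0.183×0.248 = -0.000.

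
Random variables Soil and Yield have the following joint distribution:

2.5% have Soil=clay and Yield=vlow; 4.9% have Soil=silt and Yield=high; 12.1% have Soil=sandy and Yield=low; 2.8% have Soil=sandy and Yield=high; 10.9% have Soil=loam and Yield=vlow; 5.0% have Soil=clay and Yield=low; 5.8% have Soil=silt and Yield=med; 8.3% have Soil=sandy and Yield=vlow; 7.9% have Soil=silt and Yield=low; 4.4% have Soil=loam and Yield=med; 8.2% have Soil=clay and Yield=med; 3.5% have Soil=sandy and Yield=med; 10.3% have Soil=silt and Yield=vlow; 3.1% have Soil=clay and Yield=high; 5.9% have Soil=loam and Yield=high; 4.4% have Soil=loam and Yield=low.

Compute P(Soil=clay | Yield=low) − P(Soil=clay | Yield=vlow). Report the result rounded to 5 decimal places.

P(Yield=low) = 0.121 + 0.044 + 0.050 + 0.079 = 0.294; P(Soil=clay | Yield=low) = 0.050/0.294 = 0.170068.
P(Yield=vlow) = 0.083 + 0.109 + 0.025 + 0.103 = 0.320; P(Soil=clay | Yield=vlow) = 0.025/0.320 = 0.078125.
Difference = 0.09194.

0.09194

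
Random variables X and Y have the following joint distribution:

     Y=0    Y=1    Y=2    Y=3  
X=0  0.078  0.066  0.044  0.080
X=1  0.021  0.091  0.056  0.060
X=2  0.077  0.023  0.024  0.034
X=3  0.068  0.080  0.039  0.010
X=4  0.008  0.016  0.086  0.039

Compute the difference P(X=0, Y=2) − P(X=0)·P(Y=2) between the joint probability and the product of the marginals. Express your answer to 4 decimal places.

P(X=0) = 0.078 + 0.066 + 0.044 + 0.080 = 0.268.
P(Y=2) = 0.044 + 0.056 + 0.024 + 0.039 + 0.086 = 0.249.
P(X=0, Y=2) − P(X=0)P(Y=2) = 0.044 − 0.268×0.249 = -0.0227.

-0.0227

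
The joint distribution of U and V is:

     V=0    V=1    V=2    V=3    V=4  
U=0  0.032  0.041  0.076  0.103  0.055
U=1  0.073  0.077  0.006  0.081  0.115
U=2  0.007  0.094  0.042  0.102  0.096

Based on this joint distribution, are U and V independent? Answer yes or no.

no

P(U=0) = 0.307 and P(V=2) = 0.124, so their product is 0.03807, but P(U=0, V=2) = 0.076. Since these differ, U and V are not independent.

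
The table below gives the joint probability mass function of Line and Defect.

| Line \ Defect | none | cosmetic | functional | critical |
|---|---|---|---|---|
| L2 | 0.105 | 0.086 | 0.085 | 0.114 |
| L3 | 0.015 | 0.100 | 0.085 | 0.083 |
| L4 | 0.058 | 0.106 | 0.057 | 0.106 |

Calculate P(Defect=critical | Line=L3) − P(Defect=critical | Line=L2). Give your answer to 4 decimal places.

0.0010

P(Line=L3) = 0.015 + 0.100 + 0.085 + 0.083 = 0.283; P(Defect=critical | Line=L3) = 0.083/0.283 = 0.29329.
P(Line=L2) = 0.105 + 0.086 + 0.085 + 0.114 = 0.390; P(Defect=critical | Line=L2) = 0.114/0.390 = 0.29231.
Difference = 0.0010.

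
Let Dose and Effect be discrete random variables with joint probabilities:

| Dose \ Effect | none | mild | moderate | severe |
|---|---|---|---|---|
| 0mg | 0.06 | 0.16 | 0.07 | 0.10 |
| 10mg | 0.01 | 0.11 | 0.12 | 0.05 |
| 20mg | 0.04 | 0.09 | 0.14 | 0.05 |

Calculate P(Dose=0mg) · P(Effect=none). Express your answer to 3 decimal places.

P(Dose=0mg) = 0.06 + 0.16 + 0.07 + 0.10 = 0.39.
P(Effect=none) = 0.06 + 0.01 + 0.04 = 0.11.
Product: 0.39 × 0.11 = 0.043.

0.043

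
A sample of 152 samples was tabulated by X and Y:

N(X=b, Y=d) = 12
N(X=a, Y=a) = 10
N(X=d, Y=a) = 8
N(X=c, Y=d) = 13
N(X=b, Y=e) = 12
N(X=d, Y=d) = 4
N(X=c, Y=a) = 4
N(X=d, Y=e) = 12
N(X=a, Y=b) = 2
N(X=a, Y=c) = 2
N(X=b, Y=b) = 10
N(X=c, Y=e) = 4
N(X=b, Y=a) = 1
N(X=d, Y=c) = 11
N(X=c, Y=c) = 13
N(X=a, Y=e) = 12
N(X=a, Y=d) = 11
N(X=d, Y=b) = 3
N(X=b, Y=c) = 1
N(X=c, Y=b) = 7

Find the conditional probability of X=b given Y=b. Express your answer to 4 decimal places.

0.4545

Total with Y=b: 2 + 10 + 7 + 3 = 22.
P(X=b | Y=b) = 10/22 = 0.4545.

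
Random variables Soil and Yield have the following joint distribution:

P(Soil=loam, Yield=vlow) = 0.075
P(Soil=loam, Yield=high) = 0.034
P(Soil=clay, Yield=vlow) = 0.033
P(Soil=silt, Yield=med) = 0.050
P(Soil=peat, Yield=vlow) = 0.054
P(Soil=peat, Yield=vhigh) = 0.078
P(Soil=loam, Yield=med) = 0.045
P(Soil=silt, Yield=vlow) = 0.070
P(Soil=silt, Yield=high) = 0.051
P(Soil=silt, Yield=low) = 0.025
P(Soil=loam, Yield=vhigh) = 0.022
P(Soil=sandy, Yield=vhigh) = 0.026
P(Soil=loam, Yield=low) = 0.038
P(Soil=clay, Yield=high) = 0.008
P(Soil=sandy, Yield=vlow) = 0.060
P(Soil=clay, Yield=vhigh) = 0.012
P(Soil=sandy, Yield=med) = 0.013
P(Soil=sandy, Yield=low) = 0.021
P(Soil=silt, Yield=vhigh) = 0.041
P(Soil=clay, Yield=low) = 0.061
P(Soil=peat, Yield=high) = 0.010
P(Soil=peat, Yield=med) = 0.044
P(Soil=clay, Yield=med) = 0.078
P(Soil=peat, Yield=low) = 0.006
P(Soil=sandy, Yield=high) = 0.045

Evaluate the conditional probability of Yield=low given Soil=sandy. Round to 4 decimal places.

0.1273

P(Soil=sandy) = 0.060 + 0.021 + 0.013 + 0.045 + 0.026 = 0.165.
P(Yield=low | Soil=sandy) = 0.021/0.165 = 0.1273.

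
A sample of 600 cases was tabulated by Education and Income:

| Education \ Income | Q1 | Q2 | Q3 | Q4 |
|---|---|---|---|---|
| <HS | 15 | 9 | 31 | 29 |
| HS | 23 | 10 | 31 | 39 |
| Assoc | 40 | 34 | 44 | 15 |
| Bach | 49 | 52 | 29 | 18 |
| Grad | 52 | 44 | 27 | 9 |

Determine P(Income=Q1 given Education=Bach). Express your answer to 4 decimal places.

Total with Education=Bach: 49 + 52 + 29 + 18 = 148.
P(Income=Q1 | Education=Bach) = 49/148 = 0.3311.

0.3311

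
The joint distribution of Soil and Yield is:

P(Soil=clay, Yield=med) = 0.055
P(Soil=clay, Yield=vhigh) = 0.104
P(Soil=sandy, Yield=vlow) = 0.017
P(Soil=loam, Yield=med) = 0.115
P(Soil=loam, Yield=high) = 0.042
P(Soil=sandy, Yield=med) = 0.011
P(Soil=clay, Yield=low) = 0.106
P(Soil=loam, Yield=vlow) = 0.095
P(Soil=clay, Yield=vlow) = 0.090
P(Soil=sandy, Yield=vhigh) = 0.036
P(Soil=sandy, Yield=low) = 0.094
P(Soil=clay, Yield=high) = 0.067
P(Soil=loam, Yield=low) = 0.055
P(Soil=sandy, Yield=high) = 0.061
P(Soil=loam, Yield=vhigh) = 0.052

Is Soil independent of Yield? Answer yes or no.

P(Soil=loam) = 0.359 and P(Yield=med) = 0.181, so their product is 0.06498, but P(Soil=loam, Yield=med) = 0.115. Since these differ, Soil and Yield are not independent.

no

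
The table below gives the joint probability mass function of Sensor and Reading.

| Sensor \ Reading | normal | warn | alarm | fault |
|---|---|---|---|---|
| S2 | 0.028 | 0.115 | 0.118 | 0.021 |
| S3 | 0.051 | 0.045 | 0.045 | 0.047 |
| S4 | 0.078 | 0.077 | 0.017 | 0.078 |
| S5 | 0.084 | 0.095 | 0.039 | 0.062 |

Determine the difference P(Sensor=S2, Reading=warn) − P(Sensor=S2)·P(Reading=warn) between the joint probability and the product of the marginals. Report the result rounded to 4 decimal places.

P(Sensor=S2) = 0.028 + 0.115 + 0.118 + 0.021 = 0.282.
P(Reading=warn) = 0.115 + 0.045 + 0.077 + 0.095 = 0.332.
P(Sensor=S2, Reading=warn) − P(Sensor=S2)P(Reading=warn) = 0.115 − 0.282×0.332 = 0.0214.

0.0214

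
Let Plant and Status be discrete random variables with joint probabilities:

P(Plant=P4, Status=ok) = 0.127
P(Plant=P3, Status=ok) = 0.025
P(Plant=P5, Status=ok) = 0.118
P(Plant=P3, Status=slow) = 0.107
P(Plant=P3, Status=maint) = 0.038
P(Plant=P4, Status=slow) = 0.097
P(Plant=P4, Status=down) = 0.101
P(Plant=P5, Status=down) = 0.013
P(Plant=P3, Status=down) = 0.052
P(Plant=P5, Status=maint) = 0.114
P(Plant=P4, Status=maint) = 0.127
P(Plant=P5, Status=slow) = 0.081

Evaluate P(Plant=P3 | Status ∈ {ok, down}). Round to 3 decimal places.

0.177

P(Status=ok) = 0.025 + 0.127 + 0.118 = 0.270.
P(Status=down) = 0.052 + 0.101 + 0.013 = 0.166.
P(Status ∈ {ok, down}) = 0.270 + 0.166 = 0.436; P(Plant=P3, Status ∈ {ok, down}) = 0.025 + 0.052 = 0.077.
P(Plant=P3 | Status ∈ {ok, down}) = 0.077/0.436 = 0.177.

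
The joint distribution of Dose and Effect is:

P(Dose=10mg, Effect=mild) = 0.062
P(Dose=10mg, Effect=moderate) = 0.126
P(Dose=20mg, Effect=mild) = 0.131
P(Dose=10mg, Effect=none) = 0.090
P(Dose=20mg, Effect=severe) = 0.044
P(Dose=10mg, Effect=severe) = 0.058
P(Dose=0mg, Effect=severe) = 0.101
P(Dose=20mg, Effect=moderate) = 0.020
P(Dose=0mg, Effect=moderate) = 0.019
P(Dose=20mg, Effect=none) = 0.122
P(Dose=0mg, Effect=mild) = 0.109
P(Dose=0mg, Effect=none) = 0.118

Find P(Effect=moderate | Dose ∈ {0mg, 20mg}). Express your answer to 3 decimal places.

P(Dose=0mg) = 0.118 + 0.109 + 0.019 + 0.101 = 0.347.
P(Dose=20mg) = 0.122 + 0.131 + 0.020 + 0.044 = 0.317.
P(Dose ∈ {0mg, 20mg}) = 0.347 + 0.317 = 0.664; P(Effect=moderate, Dose ∈ {0mg, 20mg}) = 0.019 + 0.020 = 0.039.
P(Effect=moderate | Dose ∈ {0mg, 20mg}) = 0.039/0.664 = 0.059.

0.059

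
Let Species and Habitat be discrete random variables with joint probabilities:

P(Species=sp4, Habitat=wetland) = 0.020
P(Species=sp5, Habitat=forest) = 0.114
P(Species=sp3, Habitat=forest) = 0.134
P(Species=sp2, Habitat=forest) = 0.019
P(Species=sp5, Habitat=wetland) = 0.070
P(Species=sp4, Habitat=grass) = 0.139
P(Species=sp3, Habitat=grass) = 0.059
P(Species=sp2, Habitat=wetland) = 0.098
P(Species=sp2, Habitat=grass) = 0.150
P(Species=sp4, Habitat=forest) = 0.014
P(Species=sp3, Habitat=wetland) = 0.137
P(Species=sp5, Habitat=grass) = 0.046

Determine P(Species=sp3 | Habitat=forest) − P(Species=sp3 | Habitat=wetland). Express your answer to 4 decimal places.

0.0553

P(Habitat=forest) = 0.019 + 0.134 + 0.014 + 0.114 = 0.281; P(Species=sp3 | Habitat=forest) = 0.134/0.281 = 0.47687.
P(Habitat=wetland) = 0.098 + 0.137 + 0.020 + 0.070 = 0.325; P(Species=sp3 | Habitat=wetland) = 0.137/0.325 = 0.42154.
Difference = 0.0553.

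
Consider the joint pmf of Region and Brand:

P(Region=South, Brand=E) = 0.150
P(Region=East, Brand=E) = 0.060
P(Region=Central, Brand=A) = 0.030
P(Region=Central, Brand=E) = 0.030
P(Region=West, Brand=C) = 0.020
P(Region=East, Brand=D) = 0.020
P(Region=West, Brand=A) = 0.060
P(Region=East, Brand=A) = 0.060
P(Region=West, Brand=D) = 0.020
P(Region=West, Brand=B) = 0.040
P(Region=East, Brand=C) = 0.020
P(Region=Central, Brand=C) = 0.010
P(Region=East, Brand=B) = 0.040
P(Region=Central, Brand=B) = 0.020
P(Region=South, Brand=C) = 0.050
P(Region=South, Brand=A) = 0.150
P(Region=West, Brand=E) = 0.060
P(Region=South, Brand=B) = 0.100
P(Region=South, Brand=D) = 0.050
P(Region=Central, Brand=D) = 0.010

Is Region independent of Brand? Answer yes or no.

yes

Every cell satisfies P(Region,Brand) = P(Region)·P(Brand). For instance P(Region=East) = 0.200, P(Brand=A) = 0.300, and 0.200×0.300 = 0.060 matches the joint entry. So Region and Brand are independent.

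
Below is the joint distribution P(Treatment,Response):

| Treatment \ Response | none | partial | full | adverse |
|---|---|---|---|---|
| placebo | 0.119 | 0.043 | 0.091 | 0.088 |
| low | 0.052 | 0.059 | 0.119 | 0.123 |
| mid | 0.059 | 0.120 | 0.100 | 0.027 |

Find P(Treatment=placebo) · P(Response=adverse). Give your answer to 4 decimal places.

0.0812

P(Treatment=placebo) = 0.119 + 0.043 + 0.091 + 0.088 = 0.341.
P(Response=adverse) = 0.088 + 0.123 + 0.027 = 0.238.
Product: 0.341 × 0.238 = 0.0812.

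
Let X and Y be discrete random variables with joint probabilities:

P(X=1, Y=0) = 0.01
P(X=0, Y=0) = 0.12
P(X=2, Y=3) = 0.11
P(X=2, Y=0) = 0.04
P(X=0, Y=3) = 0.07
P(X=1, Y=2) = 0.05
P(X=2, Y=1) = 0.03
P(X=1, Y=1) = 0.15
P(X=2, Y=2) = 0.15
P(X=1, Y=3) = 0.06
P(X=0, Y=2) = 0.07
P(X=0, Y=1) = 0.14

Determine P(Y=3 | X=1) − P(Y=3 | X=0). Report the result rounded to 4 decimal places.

0.0472

P(X=1) = 0.01 + 0.15 + 0.05 + 0.06 = 0.27; P(Y=3 | X=1) = 0.06/0.27 = 0.22222.
P(X=0) = 0.12 + 0.14 + 0.07 + 0.07 = 0.40; P(Y=3 | X=0) = 0.07/0.40 = 0.17500.
Difference = 0.0472.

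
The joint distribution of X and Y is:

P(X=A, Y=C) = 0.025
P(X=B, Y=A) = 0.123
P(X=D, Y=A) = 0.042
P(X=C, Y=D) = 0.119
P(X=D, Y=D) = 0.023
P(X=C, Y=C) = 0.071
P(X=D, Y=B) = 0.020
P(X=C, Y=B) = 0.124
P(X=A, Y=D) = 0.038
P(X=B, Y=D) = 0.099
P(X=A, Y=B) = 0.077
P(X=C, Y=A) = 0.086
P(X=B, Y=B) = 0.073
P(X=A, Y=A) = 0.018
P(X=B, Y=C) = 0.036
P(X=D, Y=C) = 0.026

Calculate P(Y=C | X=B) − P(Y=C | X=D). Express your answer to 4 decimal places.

-0.1255

P(X=B) = 0.123 + 0.073 + 0.036 + 0.099 = 0.331; P(Y=C | X=B) = 0.036/0.331 = 0.10876.
P(X=D) = 0.042 + 0.020 + 0.026 + 0.023 = 0.111; P(Y=C | X=D) = 0.026/0.111 = 0.23423.
Difference = -0.1255.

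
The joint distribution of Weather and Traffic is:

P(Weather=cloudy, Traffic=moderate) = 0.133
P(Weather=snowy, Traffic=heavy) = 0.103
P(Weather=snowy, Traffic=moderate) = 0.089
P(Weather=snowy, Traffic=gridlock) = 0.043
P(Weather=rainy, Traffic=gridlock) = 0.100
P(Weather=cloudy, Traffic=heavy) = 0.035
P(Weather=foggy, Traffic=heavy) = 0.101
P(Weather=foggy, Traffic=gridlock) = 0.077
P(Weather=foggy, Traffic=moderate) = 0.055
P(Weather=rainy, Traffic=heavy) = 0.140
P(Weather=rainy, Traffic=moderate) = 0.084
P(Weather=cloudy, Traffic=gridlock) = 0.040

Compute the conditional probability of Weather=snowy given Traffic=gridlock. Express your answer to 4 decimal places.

P(Traffic=gridlock) = 0.040 + 0.100 + 0.043 + 0.077 = 0.260.
P(Weather=snowy | Traffic=gridlock) = 0.043/0.260 = 0.1654.

0.1654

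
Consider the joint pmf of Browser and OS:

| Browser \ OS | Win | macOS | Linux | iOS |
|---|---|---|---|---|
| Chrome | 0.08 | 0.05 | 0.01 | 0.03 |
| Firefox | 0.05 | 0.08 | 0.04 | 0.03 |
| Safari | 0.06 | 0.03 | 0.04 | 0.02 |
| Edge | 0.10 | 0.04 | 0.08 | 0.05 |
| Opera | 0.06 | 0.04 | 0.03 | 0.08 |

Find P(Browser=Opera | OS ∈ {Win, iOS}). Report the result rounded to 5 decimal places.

P(OS=Win) = 0.08 + 0.05 + 0.06 + 0.10 + 0.06 = 0.35.
P(OS=iOS) = 0.03 + 0.03 + 0.02 + 0.05 + 0.08 = 0.21.
P(OS ∈ {Win, iOS}) = 0.35 + 0.21 = 0.56; P(Browser=Opera, OS ∈ {Win, iOS}) = 0.06 + 0.08 = 0.14.
P(Browser=Opera | OS ∈ {Win, iOS}) = 0.14/0.56 = 0.25000.

0.25000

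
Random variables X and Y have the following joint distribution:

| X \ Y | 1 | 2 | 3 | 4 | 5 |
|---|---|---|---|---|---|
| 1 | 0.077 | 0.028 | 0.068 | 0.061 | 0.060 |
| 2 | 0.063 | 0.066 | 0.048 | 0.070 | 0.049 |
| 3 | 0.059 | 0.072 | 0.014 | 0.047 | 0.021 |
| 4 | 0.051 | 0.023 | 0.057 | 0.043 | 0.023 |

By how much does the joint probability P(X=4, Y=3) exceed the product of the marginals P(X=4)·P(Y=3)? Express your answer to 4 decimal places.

0.0202

P(X=4) = 0.051 + 0.023 + 0.057 + 0.043 + 0.023 = 0.197.
P(Y=3) = 0.068 + 0.048 + 0.014 + 0.057 = 0.187.
P(X=4, Y=3) − P(X=4)P(Y=3) = 0.057 − 0.197×0.187 = 0.0202.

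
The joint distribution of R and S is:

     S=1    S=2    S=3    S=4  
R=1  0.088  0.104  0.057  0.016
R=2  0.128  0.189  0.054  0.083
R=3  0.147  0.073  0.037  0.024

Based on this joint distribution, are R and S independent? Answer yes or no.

P(R=3) = 0.281 and P(S=1) = 0.363, so their product is 0.10200, but P(R=3, S=1) = 0.147. Since these differ, R and S are not independent.

no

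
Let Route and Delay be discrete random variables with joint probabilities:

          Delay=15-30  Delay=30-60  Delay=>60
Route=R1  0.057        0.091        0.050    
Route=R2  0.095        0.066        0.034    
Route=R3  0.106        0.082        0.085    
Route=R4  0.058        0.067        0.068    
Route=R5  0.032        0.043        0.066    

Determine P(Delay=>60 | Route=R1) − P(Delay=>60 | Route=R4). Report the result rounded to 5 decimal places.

P(Route=R1) = 0.057 + 0.091 + 0.050 = 0.198; P(Delay=>60 | Route=R1) = 0.050/0.198 = 0.252525.
P(Route=R4) = 0.058 + 0.067 + 0.068 = 0.193; P(Delay=>60 | Route=R4) = 0.068/0.193 = 0.352332.
Difference = -0.09981.

-0.09981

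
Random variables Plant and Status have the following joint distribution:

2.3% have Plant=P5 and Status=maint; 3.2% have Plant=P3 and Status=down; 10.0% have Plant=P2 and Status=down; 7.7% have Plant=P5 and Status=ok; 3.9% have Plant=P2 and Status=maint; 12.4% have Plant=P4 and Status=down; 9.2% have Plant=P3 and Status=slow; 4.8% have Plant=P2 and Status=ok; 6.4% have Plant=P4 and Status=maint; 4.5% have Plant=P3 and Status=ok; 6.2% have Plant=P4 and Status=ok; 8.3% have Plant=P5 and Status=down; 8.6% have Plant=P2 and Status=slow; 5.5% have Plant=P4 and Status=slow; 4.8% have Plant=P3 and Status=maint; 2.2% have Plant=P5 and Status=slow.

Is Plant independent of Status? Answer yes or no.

P(Plant=P3) = 0.217 and P(Status=down) = 0.339, so their product is 0.07356, but P(Plant=P3, Status=down) = 0.032. Since these differ, Plant and Status are not independent.

no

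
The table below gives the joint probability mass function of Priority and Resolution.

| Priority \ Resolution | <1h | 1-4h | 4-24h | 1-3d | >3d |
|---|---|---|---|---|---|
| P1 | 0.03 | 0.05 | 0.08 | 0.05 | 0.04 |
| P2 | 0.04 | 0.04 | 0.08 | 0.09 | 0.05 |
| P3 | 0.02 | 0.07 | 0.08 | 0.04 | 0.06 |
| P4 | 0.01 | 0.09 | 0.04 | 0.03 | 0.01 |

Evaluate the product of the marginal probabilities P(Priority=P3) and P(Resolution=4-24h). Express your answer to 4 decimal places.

0.0756

P(Priority=P3) = 0.02 + 0.07 + 0.08 + 0.04 + 0.06 = 0.27.
P(Resolution=4-24h) = 0.08 + 0.08 + 0.08 + 0.04 = 0.28.
Product: 0.27 × 0.28 = 0.0756.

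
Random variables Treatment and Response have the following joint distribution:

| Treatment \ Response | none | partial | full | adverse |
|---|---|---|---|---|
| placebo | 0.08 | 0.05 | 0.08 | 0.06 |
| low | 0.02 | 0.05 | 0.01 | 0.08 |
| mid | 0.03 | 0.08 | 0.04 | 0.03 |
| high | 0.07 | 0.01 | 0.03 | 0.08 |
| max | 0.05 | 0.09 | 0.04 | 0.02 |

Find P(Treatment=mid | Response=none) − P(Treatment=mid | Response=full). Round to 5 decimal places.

P(Response=none) = 0.08 + 0.02 + 0.03 + 0.07 + 0.05 = 0.25; P(Treatment=mid | Response=none) = 0.03/0.25 = 0.120000.
P(Response=full) = 0.08 + 0.01 + 0.04 + 0.03 + 0.04 = 0.20; P(Treatment=mid | Response=full) = 0.04/0.20 = 0.200000.
Difference = -0.08000.

-0.08000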